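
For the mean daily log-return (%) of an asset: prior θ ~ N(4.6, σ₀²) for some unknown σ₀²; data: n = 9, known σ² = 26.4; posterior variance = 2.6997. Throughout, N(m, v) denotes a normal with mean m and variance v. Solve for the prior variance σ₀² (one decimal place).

σ₀² = 33.9

For the Normal–Normal model with known σ², precisions add: τ_n = τ₀ + n/σ².
So 1/σ₀² = 1/2.6997 − 9/26.4 = 0.370412 − 0.340909 = 0.029503.
Hence σ₀² = 1/0.029503 ≈ 33.9.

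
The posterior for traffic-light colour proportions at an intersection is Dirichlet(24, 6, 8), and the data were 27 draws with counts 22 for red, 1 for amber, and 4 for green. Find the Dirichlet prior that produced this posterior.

For a Dirichlet(α) prior with multinomial counts c, the posterior is Dirichlet(α + c) componentwise.
Subtract each count from the matching posterior parameter: 24−22=2, 6−1=5, 8−4=4.

Dirichlet(2, 5, 4)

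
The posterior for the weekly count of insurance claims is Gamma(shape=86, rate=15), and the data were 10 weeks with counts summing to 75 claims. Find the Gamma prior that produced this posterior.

Gamma(shape=11, rate=5)

A Gamma(α, β) prior (rate parametrization) on a Poisson rate with n observations summing to S gives posterior Gamma(α+S, β+n).
So α = 86 − 75 = 11 and β = 15 − 10 = 5.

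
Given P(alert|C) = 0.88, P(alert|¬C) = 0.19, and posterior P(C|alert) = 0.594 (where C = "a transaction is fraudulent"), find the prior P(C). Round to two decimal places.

P(C) = 0.24

In odds form, posterior odds = prior odds × likelihood ratio, so prior odds = posterior odds ÷ LR.
Posterior odds = 0.594/(1−0.594) = 1.4631. LR = 0.88/0.19 = 4.6316.
Prior odds = 1.4631/4.6316 = 0.3159, so P(C) = 0.3159/(1+0.3159) ≈ 0.24.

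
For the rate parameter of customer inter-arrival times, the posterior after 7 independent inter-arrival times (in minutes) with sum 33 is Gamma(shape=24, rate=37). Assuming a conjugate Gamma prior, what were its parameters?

For an exponential likelihood with a Gamma(α, β) prior on the rate, n observations with total T give posterior Gamma(α+n, β+T).
So α = 24 − 7 = 17 and β = 37 − 33 = 4.

Gamma(shape=17, rate=4)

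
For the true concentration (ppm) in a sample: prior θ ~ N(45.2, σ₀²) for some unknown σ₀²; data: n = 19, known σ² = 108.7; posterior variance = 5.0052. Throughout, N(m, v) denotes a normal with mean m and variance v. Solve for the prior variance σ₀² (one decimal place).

σ₀² = 40.0

Posterior precision equals prior precision plus data precision: 1/σ_n² = 1/σ₀² + n/σ².
So 1/σ₀² = 1/5.0052 − 19/108.7 = 0.199792 − 0.174793 = 0.024999.
Hence σ₀² = 1/0.024999 ≈ 40.0.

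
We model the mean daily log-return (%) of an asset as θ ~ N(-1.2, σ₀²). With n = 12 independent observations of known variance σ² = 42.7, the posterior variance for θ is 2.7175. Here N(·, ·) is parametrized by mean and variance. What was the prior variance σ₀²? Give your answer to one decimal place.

Posterior precision equals prior precision plus data precision: 1/σ_n² = 1/σ₀² + n/σ².
So 1/σ₀² = 1/2.7175 − 12/42.7 = 0.367985 − 0.281030 = 0.086955.
Hence σ₀² = 1/0.086955 ≈ 11.5.

σ₀² = 11.5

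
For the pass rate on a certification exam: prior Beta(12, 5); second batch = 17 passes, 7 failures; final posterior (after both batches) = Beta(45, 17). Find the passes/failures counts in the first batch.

Because Beta–binomial updating is additive in the counts, the combined data contributed (α_post−α_prior, β_post−β_prior) successes and failures.
Total across both batches: 45−12=33 passes, 17−5=12 failures.
Subtract the second batch: 33−17=16 passes and 12−7=5 failures.

16 passes and 5 failures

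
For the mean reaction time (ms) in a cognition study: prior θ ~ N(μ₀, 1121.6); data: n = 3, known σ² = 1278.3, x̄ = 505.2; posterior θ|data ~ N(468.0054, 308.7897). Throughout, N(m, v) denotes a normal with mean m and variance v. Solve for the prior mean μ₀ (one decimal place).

μ₀ = 370.1

The posterior mean is a precision-weighted average: μ_n = (τ₀μ₀ + τ_data·x̄)/(τ₀+τ_data), with τ₀=1/σ₀² and τ_data=n/σ².
Here τ₀ = 1/1121.6 = 0.000892 and τ_data = 3/1278.3 = 0.002347, so τ_n = 0.003239.
Rearranging for μ₀: μ₀ = (μ_n·τ_n − τ_data·x̄)/τ₀ = (468.0054·0.003239 − 0.002347·505.2) / 0.000892 = 0.330165/0.000892 ≈ 370.1.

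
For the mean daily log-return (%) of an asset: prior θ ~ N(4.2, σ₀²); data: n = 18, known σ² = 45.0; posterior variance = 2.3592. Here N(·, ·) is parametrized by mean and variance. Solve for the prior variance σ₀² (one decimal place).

σ₀² = 41.9

For the Normal–Normal model with known σ², precisions add: τ_n = τ₀ + n/σ².
So 1/σ₀² = 1/2.3592 − 18/45.0 = 0.423872 − 0.400000 = 0.023872.
Hence σ₀² = 1/0.023872 ≈ 41.9.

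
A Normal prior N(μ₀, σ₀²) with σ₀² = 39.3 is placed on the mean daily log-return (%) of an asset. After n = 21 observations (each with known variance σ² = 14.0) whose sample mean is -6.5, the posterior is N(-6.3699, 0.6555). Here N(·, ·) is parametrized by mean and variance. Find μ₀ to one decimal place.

μ₀ = 1.3

The posterior mean is a precision-weighted average: μ_n = (τ₀μ₀ + τ_data·x̄)/(τ₀+τ_data), with τ₀=1/σ₀² and τ_data=n/σ².
Here τ₀ = 1/39.3 = 0.025445 and τ_data = 21/14.0 = 1.500000, so τ_n = 1.525445.
Rearranging for μ₀: μ₀ = (μ_n·τ_n − τ_data·x̄)/τ₀ = (-6.3699·1.525445 − 1.500000·-6.5) / 0.025445 = 0.033068/0.025445 ≈ 1.3.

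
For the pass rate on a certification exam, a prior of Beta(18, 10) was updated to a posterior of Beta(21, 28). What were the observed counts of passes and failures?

Beta is conjugate to the binomial likelihood: posterior = Beta(α+s, β+f).
So s = 21 − 18 = 3 and f = 28 − 10 = 18.

3 passes and 18 failures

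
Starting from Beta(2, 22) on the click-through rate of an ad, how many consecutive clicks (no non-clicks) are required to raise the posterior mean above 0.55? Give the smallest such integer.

k = 25

After k clicks and 0 non-clicks the posterior is Beta(2+k, 22), with mean (2+k)/(2+22+k).
Set (2+k)/(24+k) > 0.55 and solve: k > (0.55·24 − 2)/(1 − 0.55) = 24.889.
The smallest integer exceeding 24.889 is 25, and checking k=25: (27)/(49) = 0.5510 > 0.55.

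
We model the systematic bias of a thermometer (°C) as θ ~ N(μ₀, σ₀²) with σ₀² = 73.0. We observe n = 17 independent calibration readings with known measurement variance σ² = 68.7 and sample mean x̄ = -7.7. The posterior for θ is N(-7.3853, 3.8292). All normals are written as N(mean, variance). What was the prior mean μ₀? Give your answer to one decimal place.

The posterior mean is a precision-weighted average: μ_n = (τ₀μ₀ + τ_data·x̄)/(τ₀+τ_data), with τ₀=1/σ₀² and τ_data=n/σ².
Here τ₀ = 1/73.0 = 0.013699 and τ_data = 17/68.7 = 0.247453, so τ_n = 0.261152.
Rearranging for μ₀: μ₀ = (μ_n·τ_n − τ_data·x̄)/τ₀ = (-7.3853·0.261152 − 0.247453·-7.7) / 0.013699 = -0.023298/0.013699 ≈ -1.7.

μ₀ = -1.7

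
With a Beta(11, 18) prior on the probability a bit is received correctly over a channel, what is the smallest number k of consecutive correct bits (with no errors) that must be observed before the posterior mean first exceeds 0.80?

k = 62

After k correct bits and 0 errors the posterior is Beta(11+k, 18), with mean (11+k)/(11+18+k).
Set (11+k)/(29+k) > 0.80 and solve: k > (0.80·29 − 11)/(1 − 0.80) = 61.000.
The smallest integer exceeding 61.000 is 62, and checking k=62: (73)/(91) = 0.8022 > 0.80.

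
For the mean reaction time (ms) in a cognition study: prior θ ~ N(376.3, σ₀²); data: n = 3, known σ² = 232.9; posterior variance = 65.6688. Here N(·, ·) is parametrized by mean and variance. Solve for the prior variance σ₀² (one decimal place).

σ₀² = 426.1

Posterior precision equals prior precision plus data precision: 1/σ_n² = 1/σ₀² + n/σ².
So 1/σ₀² = 1/65.6688 − 3/232.9 = 0.015228 − 0.012881 = 0.002347.
Hence σ₀² = 1/0.002347 ≈ 426.1.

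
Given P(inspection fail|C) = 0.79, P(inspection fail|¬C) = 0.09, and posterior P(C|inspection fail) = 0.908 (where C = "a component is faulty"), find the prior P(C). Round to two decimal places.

P(C) = 0.53

Bayes' rule in odds form gives O(C|E) = O(C)·[P(E|C)/P(E|¬C)], hence O(C) = O(C|E)/LR.
Posterior odds = 0.908/(1−0.908) = 9.8696. LR = 0.79/0.09 = 8.7778.
Prior odds = 9.8696/8.7778 = 1.1244, so P(C) = 1.1244/(1+1.1244) ≈ 0.53.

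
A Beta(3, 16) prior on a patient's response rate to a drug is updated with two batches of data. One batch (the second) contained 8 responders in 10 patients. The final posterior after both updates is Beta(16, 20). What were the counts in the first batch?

5 responders and 2 non-responders

Sequential conjugate updates are equivalent to a single update on the pooled data, so total successes = posterior α − prior α and total failures = posterior β − prior β.
Total across both batches: 16−3=13 responders, 20−16=4 non-responders.
Subtract the second batch: 13−8=5 responders and 4−2=2 non-responders.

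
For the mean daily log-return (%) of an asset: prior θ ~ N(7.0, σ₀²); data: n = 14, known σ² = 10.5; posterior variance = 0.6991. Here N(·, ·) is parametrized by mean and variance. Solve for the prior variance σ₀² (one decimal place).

σ₀² = 10.3

For the Normal–Normal model with known σ², precisions add: τ_n = τ₀ + n/σ².
So 1/σ₀² = 1/0.6991 − 14/10.5 = 1.430411 − 1.333333 = 0.097078.
Hence σ₀² = 1/0.097078 ≈ 10.3.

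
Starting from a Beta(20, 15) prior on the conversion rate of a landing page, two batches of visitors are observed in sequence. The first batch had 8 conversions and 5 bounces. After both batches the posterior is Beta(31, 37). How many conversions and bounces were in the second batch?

Because Beta–binomial updating is additive in the counts, the combined data contributed (α_post−α_prior, β_post−β_prior) successes and failures.
Total across both batches: 31−20=11 conversions, 37−15=22 bounces.
Subtract the first batch: 11−8=3 conversions and 22−5=17 bounces.

3 conversions and 17 bounces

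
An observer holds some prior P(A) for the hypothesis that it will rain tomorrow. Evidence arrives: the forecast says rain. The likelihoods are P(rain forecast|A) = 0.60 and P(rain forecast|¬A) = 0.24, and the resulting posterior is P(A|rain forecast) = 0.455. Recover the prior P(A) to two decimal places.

In odds form, posterior odds = prior odds × likelihood ratio, so prior odds = posterior odds ÷ LR.
Posterior odds = 0.455/(1−0.455) = 0.8349. LR = 0.60/0.24 = 2.5000.
Prior odds = 0.8349/2.5000 = 0.3340, so P(A) = 0.3340/(1+0.3340) ≈ 0.25.

P(A) = 0.25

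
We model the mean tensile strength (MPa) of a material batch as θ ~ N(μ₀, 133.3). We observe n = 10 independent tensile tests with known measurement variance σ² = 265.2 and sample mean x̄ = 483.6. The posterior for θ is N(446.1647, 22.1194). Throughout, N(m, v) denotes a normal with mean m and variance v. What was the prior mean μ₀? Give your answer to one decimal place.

The posterior mean is a precision-weighted average: μ_n = (τ₀μ₀ + τ_data·x̄)/(τ₀+τ_data), with τ₀=1/σ₀² and τ_data=n/σ².
Here τ₀ = 1/133.3 = 0.007502 and τ_data = 10/265.2 = 0.037707, so τ_n = 0.045209.
Rearranging for μ₀: μ₀ = (μ_n·τ_n − τ_data·x̄)/τ₀ = (446.1647·0.045209 − 0.037707·483.6) / 0.007502 = 1.935555/0.007502 ≈ 258.0.

μ₀ = 258.0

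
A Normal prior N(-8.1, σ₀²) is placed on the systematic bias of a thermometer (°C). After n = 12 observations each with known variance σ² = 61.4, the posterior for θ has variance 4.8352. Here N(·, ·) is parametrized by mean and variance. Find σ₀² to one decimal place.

Posterior precision equals prior precision plus data precision: 1/σ_n² = 1/σ₀² + n/σ².
So 1/σ₀² = 1/4.8352 − 12/61.4 = 0.206817 − 0.195440 = 0.011377.
Hence σ₀² = 1/0.011377 ≈ 87.9.

σ₀² = 87.9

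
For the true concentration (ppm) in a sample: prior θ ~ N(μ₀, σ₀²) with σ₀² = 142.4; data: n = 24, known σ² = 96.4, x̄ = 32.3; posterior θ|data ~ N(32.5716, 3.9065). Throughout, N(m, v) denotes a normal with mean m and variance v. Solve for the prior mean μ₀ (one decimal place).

The posterior mean is a precision-weighted average: μ_n = (τ₀μ₀ + τ_data·x̄)/(τ₀+τ_data), with τ₀=1/σ₀² and τ_data=n/σ².
Here τ₀ = 1/142.4 = 0.007022 and τ_data = 24/96.4 = 0.248963, so τ_n = 0.255985.
Rearranging for μ₀: μ₀ = (μ_n·τ_n − τ_data·x̄)/τ₀ = (32.5716·0.255985 − 0.248963·32.3) / 0.007022 = 0.296336/0.007022 ≈ 42.2.

μ₀ = 42.2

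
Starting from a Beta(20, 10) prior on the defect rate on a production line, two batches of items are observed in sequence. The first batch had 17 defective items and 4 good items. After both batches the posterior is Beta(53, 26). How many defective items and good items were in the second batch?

16 defective items and 12 good items

Because Beta–binomial updating is additive in the counts, the combined data contributed (α_post−α_prior, β_post−β_prior) successes and failures.
Total across both batches: 53−20=33 defective items, 26−10=16 good items.
Subtract the first batch: 33−17=16 defective items and 16−4=12 good items.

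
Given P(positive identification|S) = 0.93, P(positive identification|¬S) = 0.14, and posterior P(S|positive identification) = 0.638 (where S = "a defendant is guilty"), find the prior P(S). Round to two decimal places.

P(S) = 0.21

Bayes' rule in odds form gives O(S|E) = O(S)·[P(E|S)/P(E|¬S)], hence O(S) = O(S|E)/LR.
Posterior odds = 0.638/(1−0.638) = 1.7624. LR = 0.93/0.14 = 6.6429.
Prior odds = 1.7624/6.6429 = 0.2653, so P(S) = 0.2653/(1+0.2653) ≈ 0.21.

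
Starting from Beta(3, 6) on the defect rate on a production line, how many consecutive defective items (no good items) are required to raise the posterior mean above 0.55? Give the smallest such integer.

k = 5

After k defective items and 0 good items the posterior is Beta(3+k, 6), with mean (3+k)/(3+6+k).
Set (3+k)/(9+k) > 0.55 and solve: k > (0.55·9 − 3)/(1 − 0.55) = 4.333.
The smallest integer exceeding 4.333 is 5, and checking k=5: (8)/(14) = 0.5714 > 0.55.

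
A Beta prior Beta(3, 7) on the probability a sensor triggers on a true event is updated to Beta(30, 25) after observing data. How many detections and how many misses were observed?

27 detections and 18 misses

Beta is conjugate to the binomial likelihood: posterior = Beta(α+s, β+f).
Match parameters: s=30−3=27, f=25−7=18.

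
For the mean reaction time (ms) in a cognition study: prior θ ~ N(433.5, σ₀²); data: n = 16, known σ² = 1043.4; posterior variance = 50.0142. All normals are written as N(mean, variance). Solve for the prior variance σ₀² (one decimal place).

For the Normal–Normal model with known σ², precisions add: τ_n = τ₀ + n/σ².
So 1/σ₀² = 1/50.0142 − 16/1043.4 = 0.019994 − 0.015334 = 0.004660.
Hence σ₀² = 1/0.004660 ≈ 214.6.

σ₀² = 214.6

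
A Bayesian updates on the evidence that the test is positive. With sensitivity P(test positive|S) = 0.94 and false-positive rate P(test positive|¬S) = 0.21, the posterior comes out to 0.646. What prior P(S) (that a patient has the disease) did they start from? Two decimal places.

P(S) = 0.29

In odds form, posterior odds = prior odds × likelihood ratio, so prior odds = posterior odds ÷ LR.
Posterior odds = 0.646/(1−0.646) = 1.8249. LR = 0.94/0.21 = 4.4762.
Prior odds = 1.8249/4.4762 = 0.4077, so P(S) = 0.4077/(1+0.4077) ≈ 0.29.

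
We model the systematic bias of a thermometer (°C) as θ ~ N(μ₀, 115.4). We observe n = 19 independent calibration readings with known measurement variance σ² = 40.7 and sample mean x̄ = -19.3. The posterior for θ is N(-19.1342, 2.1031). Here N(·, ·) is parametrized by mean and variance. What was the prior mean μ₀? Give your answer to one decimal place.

μ₀ = -10.2

With known observation variance, the Normal–Normal posterior has precision τ_n = τ₀ + n/σ² and mean μ_n = (τ₀μ₀ + (n/σ²)x̄)/τ_n.
Here τ₀ = 1/115.4 = 0.008666 and τ_data = 19/40.7 = 0.466830, so τ_n = 0.475496.
Rearranging for μ₀: μ₀ = (μ_n·τ_n − τ_data·x̄)/τ₀ = (-19.1342·0.475496 − 0.466830·-19.3) / 0.008666 = -0.088417/0.008666 ≈ -10.2.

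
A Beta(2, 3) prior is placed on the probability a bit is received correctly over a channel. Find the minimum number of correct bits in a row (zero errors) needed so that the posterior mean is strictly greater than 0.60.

k = 3

After k correct bits and 0 errors the posterior is Beta(2+k, 3), with mean (2+k)/(2+3+k).
Set (2+k)/(5+k) > 0.60 and solve: k > (0.60·5 − 2)/(1 − 0.60) = 2.500.
The smallest integer exceeding 2.500 is 3, and checking k=3: (5)/(8) = 0.6250 > 0.60.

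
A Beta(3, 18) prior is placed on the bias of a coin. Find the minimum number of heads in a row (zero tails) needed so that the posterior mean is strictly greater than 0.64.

After k heads and 0 tails the posterior is Beta(3+k, 18), with mean (3+k)/(3+18+k).
Set (3+k)/(21+k) > 0.64 and solve: k > (0.64·21 − 3)/(1 − 0.64) = 29.000.
The smallest integer exceeding 29.000 is 30, and checking k=30: (33)/(51) = 0.6471 > 0.64.

k = 30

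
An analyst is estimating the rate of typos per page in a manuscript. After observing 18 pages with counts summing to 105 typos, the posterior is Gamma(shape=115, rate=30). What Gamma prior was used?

Gamma(shape=10, rate=12)

Gamma–Poisson conjugacy: posterior shape = α + Σxᵢ, posterior rate = β + n.
So α = 115 − 105 = 10 and β = 30 − 18 = 12.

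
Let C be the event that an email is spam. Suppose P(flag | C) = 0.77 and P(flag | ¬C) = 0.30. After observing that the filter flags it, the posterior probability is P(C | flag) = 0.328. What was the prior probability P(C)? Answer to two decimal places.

In odds form, posterior odds = prior odds × likelihood ratio, so prior odds = posterior odds ÷ LR.
Posterior odds = 0.328/(1−0.328) = 0.4881. LR = 0.77/0.30 = 2.5667.
Prior odds = 0.4881/2.5667 = 0.1902, so P(C) = 0.1902/(1+0.1902) ≈ 0.16.

P(C) = 0.16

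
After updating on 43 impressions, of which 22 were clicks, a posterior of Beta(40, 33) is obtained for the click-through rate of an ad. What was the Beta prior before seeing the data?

Beta(18, 12)

Beta is conjugate to the binomial likelihood: posterior = Beta(a+s, b+f).
So a = 40 − 22 = 18 and b = 33 − 21 = 12.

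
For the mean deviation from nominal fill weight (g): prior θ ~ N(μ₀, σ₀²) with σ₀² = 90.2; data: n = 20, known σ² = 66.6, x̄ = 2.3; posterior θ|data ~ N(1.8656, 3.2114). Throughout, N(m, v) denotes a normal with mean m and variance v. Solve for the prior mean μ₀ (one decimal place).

The posterior mean is a precision-weighted average: μ_n = (τ₀μ₀ + τ_data·x̄)/(τ₀+τ_data), with τ₀=1/σ₀² and τ_data=n/σ².
Here τ₀ = 1/90.2 = 0.011086 and τ_data = 20/66.6 = 0.300300, so τ_n = 0.311386.
Rearranging for μ₀: μ₀ = (μ_n·τ_n − τ_data·x̄)/τ₀ = (1.8656·0.311386 − 0.300300·2.3) / 0.011086 = -0.109768/0.011086 ≈ -9.9.

μ₀ = -9.9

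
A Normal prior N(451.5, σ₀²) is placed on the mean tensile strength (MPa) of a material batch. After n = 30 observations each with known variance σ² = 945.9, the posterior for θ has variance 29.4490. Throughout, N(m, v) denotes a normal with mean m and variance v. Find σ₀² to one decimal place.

Posterior precision equals prior precision plus data precision: 1/σ_n² = 1/σ₀² + n/σ².
So 1/σ₀² = 1/29.4490 − 30/945.9 = 0.033957 − 0.031716 = 0.002241.
Hence σ₀² = 1/0.002241 ≈ 446.2.

σ₀² = 446.2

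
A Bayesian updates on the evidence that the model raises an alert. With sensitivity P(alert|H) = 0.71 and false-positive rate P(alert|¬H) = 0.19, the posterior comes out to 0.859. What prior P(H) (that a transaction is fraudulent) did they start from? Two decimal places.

Bayes' rule in odds form gives O(H|E) = O(H)·[P(E|H)/P(E|¬H)], hence O(H) = O(H|E)/LR.
Posterior odds = 0.859/(1−0.859) = 6.0922. LR = 0.71/0.19 = 3.7368.
Prior odds = 6.0922/3.7368 = 1.6303, so P(H) = 1.6303/(1+1.6303) ≈ 0.62.

P(H) = 0.62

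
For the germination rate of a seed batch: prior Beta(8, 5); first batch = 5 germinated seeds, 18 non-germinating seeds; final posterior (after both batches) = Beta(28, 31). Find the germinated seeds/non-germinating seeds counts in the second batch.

Sequential conjugate updates are equivalent to a single update on the pooled data, so total successes = posterior α − prior α and total failures = posterior β − prior β.
Total across both batches: 28−8=20 germinated seeds, 31−5=26 non-germinating seeds.
Subtract the first batch: 20−5=15 germinated seeds and 26−18=8 non-germinating seeds.

15 germinated seeds and 8 non-germinating seeds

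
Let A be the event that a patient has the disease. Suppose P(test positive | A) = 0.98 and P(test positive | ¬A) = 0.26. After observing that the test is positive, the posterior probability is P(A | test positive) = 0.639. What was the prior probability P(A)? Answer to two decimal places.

In odds form, posterior odds = prior odds × likelihood ratio, so prior odds = posterior odds ÷ LR.
Posterior odds = 0.639/(1−0.639) = 1.7701. LR = 0.98/0.26 = 3.7692.
Prior odds = 1.7701/3.7692 = 0.4696, so P(A) = 0.4696/(1+0.4696) ≈ 0.32.

P(A) = 0.32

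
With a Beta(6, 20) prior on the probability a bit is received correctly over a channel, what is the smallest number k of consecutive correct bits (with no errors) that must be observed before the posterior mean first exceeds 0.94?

k = 308

After k correct bits and 0 errors the posterior is Beta(6+k, 20), with mean (6+k)/(6+20+k).
Set (6+k)/(26+k) > 0.94 and solve: k > (0.94·26 − 6)/(1 − 0.94) = 307.333.
The smallest integer exceeding 307.333 is 308, and checking k=308: (314)/(334) = 0.9401 > 0.94.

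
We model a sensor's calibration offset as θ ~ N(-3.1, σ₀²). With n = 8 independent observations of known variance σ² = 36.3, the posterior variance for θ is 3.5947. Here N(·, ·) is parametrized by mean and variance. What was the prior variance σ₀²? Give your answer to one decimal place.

σ₀² = 17.3

For the Normal–Normal model with known σ², precisions add: τ_n = τ₀ + n/σ².
So 1/σ₀² = 1/3.5947 − 8/36.3 = 0.278187 − 0.220386 = 0.057801.
Hence σ₀² = 1/0.057801 ≈ 17.3.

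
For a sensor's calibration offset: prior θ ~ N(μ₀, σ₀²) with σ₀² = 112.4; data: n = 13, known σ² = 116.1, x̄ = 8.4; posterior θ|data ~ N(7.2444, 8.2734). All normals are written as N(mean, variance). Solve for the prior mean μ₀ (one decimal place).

μ₀ = -7.3

With known observation variance, the Normal–Normal posterior has precision τ_n = τ₀ + n/σ² and mean μ_n = (τ₀μ₀ + (n/σ²)x̄)/τ_n.
Here τ₀ = 1/112.4 = 0.008897 and τ_data = 13/116.1 = 0.111972, so τ_n = 0.120869.
Rearranging for μ₀: μ₀ = (μ_n·τ_n − τ_data·x̄)/τ₀ = (7.2444·0.120869 − 0.111972·8.4) / 0.008897 = -0.064941/0.008897 ≈ -7.3.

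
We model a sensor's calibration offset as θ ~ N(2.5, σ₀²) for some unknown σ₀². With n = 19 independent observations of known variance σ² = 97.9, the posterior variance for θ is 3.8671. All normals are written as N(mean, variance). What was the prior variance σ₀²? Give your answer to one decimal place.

σ₀² = 15.5

For the Normal–Normal model with known σ², precisions add: τ_n = τ₀ + n/σ².
So 1/σ₀² = 1/3.8671 − 19/97.9 = 0.258592 − 0.194076 = 0.064516.
Hence σ₀² = 1/0.064516 ≈ 15.5.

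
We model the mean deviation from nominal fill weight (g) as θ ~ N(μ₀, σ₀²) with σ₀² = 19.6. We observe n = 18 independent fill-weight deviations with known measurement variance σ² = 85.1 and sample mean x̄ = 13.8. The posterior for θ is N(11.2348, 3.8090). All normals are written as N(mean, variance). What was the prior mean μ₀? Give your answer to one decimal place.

μ₀ = 0.6

The posterior mean is a precision-weighted average: μ_n = (τ₀μ₀ + τ_data·x̄)/(τ₀+τ_data), with τ₀=1/σ₀² and τ_data=n/σ².
Here τ₀ = 1/19.6 = 0.051020 and τ_data = 18/85.1 = 0.211516, so τ_n = 0.262536.
Rearranging for μ₀: μ₀ = (μ_n·τ_n − τ_data·x̄)/τ₀ = (11.2348·0.262536 − 0.211516·13.8) / 0.051020 = 0.030619/0.051020 ≈ 0.6.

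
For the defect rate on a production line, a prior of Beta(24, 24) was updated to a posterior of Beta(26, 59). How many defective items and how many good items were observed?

2 defective items and 35 good items

Beta is conjugate to the binomial likelihood: posterior = Beta(α+s, β+f).
So s = 26 − 24 = 2 and f = 59 − 24 = 35.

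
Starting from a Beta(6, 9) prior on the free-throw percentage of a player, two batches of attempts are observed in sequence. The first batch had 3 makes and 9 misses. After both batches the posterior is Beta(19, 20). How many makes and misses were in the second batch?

Sequential conjugate updates are equivalent to a single update on the pooled data, so total successes = posterior α − prior α and total failures = posterior β − prior β.
Total across both batches: 19−6=13 makes, 20−9=11 misses.
Subtract the first batch: 13−3=10 makes and 11−9=2 misses.

10 makes and 2 misses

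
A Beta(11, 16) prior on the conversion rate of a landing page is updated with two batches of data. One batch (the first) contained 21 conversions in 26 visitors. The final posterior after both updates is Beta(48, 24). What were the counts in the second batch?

Sequential conjugate updates are equivalent to a single update on the pooled data, so total successes = posterior α − prior α and total failures = posterior β − prior β.
Total across both batches: 48−11=37 conversions, 24−16=8 bounces.
Subtract the first batch: 37−21=16 conversions and 8−5=3 bounces.

16 conversions and 3 bounces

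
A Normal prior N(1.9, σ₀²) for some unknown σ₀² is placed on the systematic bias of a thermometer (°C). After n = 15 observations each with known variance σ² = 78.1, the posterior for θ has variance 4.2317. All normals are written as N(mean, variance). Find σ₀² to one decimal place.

σ₀² = 22.6

For the Normal–Normal model with known σ², precisions add: τ_n = τ₀ + n/σ².
So 1/σ₀² = 1/4.2317 − 15/78.1 = 0.236312 − 0.192061 = 0.044251.
Hence σ₀² = 1/0.044251 ≈ 22.6.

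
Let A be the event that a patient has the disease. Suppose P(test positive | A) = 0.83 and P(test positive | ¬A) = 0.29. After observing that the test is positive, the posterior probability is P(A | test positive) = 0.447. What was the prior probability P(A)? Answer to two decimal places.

Bayes' rule in odds form gives O(A|E) = O(A)·[P(E|A)/P(E|¬A)], hence O(A) = O(A|E)/LR.
Posterior odds = 0.447/(1−0.447) = 0.8083. LR = 0.83/0.29 = 2.8621.
Prior odds = 0.8083/2.8621 = 0.2824, so P(A) = 0.2824/(1+0.2824) ≈ 0.22.

P(A) = 0.22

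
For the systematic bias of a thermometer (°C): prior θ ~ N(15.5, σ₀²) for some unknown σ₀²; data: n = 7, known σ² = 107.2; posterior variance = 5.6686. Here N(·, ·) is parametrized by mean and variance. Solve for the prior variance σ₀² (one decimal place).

Posterior precision equals prior precision plus data precision: 1/σ_n² = 1/σ₀² + n/σ².
So 1/σ₀² = 1/5.6686 − 7/107.2 = 0.176410 − 0.065299 = 0.111111.
Hence σ₀² = 1/0.111111 ≈ 9.0.

σ₀² = 9.0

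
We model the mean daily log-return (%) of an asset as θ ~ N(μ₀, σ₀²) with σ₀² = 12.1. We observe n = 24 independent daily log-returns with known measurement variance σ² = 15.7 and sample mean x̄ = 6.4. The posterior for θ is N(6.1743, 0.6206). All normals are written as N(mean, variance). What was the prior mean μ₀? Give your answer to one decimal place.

The posterior mean is a precision-weighted average: μ_n = (τ₀μ₀ + τ_data·x̄)/(τ₀+τ_data), with τ₀=1/σ₀² and τ_data=n/σ².
Here τ₀ = 1/12.1 = 0.082645 and τ_data = 24/15.7 = 1.528662, so τ_n = 1.611307.
Rearranging for μ₀: μ₀ = (μ_n·τ_n − τ_data·x̄)/τ₀ = (6.1743·1.611307 − 1.528662·6.4) / 0.082645 = 0.165256/0.082645 ≈ 2.0.

μ₀ = 2.0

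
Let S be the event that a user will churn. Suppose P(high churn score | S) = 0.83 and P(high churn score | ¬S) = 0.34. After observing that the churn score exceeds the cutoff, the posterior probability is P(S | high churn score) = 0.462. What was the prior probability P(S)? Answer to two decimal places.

P(S) = 0.26

In odds form, posterior odds = prior odds × likelihood ratio, so prior odds = posterior odds ÷ LR.
Posterior odds = 0.462/(1−0.462) = 0.8587. LR = 0.83/0.34 = 2.4412.
Prior odds = 0.8587/2.4412 = 0.3518, so P(S) = 0.3518/(1+0.3518) ≈ 0.26.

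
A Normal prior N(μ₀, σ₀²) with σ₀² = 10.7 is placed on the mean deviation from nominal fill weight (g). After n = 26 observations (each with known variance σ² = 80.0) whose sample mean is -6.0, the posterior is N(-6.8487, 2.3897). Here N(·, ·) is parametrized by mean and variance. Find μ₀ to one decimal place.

μ₀ = -9.8

The posterior mean is a precision-weighted average: μ_n = (τ₀μ₀ + τ_data·x̄)/(τ₀+τ_data), with τ₀=1/σ₀² and τ_data=n/σ².
Here τ₀ = 1/10.7 = 0.093458 and τ_data = 26/80.0 = 0.325000, so τ_n = 0.418458.
Rearranging for μ₀: μ₀ = (μ_n·τ_n − τ_data·x̄)/τ₀ = (-6.8487·0.418458 − 0.325000·-6.0) / 0.093458 = -0.915893/0.093458 ≈ -9.8.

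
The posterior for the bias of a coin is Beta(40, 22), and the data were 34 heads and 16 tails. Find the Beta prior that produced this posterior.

Beta(6, 6)

Beta is conjugate to the binomial likelihood: posterior = Beta(α+s, β+f).
Subtract the data counts: 40−34=6, 22−16=6.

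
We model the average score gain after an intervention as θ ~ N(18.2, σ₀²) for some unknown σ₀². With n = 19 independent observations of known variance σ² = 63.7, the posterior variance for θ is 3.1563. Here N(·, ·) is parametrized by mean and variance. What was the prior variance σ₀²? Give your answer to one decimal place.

σ₀² = 53.9

Posterior precision equals prior precision plus data precision: 1/σ_n² = 1/σ₀² + n/σ².
So 1/σ₀² = 1/3.1563 − 19/63.7 = 0.316827 − 0.298273 = 0.018554.
Hence σ₀² = 1/0.018554 ≈ 53.9.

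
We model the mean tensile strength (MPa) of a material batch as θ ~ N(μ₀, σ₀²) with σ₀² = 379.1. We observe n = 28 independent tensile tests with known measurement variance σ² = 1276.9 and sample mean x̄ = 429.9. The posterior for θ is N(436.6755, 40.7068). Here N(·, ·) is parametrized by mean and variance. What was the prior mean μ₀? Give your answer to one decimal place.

The posterior mean is a precision-weighted average: μ_n = (τ₀μ₀ + τ_data·x̄)/(τ₀+τ_data), with τ₀=1/σ₀² and τ_data=n/σ².
Here τ₀ = 1/379.1 = 0.002638 and τ_data = 28/1276.9 = 0.021928, so τ_n = 0.024566.
Rearranging for μ₀: μ₀ = (μ_n·τ_n − τ_data·x̄)/τ₀ = (436.6755·0.024566 − 0.021928·429.9) / 0.002638 = 1.300523/0.002638 ≈ 493.0.

μ₀ = 493.0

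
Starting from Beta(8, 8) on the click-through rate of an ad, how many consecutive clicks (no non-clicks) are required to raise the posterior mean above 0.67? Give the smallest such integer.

After k clicks and 0 non-clicks the posterior is Beta(8+k, 8), with mean (8+k)/(8+8+k).
Set (8+k)/(16+k) > 0.67 and solve: k > (0.67·16 − 8)/(1 − 0.67) = 8.242.
The smallest integer exceeding 8.242 is 9, and checking k=9: (17)/(25) = 0.6800 > 0.67.

k = 9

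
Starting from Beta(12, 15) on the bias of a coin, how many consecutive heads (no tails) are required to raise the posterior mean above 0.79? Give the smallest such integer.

k = 45

After k heads and 0 tails the posterior is Beta(12+k, 15), with mean (12+k)/(12+15+k).
Set (12+k)/(27+k) > 0.79 and solve: k > (0.79·27 − 12)/(1 − 0.79) = 44.429.
The smallest integer exceeding 44.429 is 45.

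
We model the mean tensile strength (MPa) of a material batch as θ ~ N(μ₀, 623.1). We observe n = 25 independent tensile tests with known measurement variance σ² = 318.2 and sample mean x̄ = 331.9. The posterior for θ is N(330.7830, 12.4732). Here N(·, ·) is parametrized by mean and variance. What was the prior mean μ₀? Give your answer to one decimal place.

With known observation variance, the Normal–Normal posterior has precision τ_n = τ₀ + n/σ² and mean μ_n = (τ₀μ₀ + (n/σ²)x̄)/τ_n.
Here τ₀ = 1/623.1 = 0.001605 and τ_data = 25/318.2 = 0.078567, so τ_n = 0.080172.
Rearranging for μ₀: μ₀ = (μ_n·τ_n − τ_data·x̄)/τ₀ = (330.7830·0.080172 − 0.078567·331.9) / 0.001605 = 0.443147/0.001605 ≈ 276.1.

μ₀ = 276.1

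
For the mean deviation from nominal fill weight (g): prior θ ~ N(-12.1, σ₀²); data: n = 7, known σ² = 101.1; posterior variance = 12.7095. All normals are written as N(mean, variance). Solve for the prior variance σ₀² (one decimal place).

Posterior precision equals prior precision plus data precision: 1/σ_n² = 1/σ₀² + n/σ².
So 1/σ₀² = 1/12.7095 − 7/101.1 = 0.078681 − 0.069238 = 0.009443.
Hence σ₀² = 1/0.009443 ≈ 105.9.

σ₀² = 105.9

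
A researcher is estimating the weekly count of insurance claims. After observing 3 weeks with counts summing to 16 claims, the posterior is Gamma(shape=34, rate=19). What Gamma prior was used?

Gamma–Poisson conjugacy: posterior shape = α + Σxᵢ, posterior rate = β + n.
So α = 34 − 16 = 18 and β = 19 − 3 = 16.

Gamma(shape=18, rate=16)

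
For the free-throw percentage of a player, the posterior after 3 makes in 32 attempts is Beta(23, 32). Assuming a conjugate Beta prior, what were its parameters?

A Beta(a, b) prior with s successes and f failures in binomial data gives a Beta(a+s, b+f) posterior.
So a = 23 − 3 = 20 and b = 32 − 29 = 3.

Beta(20, 3)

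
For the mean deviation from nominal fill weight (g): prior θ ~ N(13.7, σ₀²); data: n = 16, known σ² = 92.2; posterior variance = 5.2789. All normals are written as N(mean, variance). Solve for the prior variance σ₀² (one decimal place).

Posterior precision equals prior precision plus data precision: 1/σ_n² = 1/σ₀² + n/σ².
So 1/σ₀² = 1/5.2789 − 16/92.2 = 0.189433 − 0.173536 = 0.015897.
Hence σ₀² = 1/0.015897 ≈ 62.9.

σ₀² = 62.9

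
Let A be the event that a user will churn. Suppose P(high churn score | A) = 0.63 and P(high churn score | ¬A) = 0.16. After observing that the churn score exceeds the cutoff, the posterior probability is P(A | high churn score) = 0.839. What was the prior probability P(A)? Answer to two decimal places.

P(A) = 0.57

Bayes' rule in odds form gives O(A|E) = O(A)·[P(E|A)/P(E|¬A)], hence O(A) = O(A|E)/LR.
Posterior odds = 0.839/(1−0.839) = 5.2112. LR = 0.63/0.16 = 3.9375.
Prior odds = 5.2112/3.9375 = 1.3235, so P(A) = 1.3235/(1+1.3235) ≈ 0.57.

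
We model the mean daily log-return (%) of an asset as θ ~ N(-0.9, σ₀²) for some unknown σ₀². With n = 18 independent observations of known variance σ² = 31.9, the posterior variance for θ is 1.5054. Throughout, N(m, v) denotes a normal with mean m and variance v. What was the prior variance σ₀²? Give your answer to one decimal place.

σ₀² = 10.0

Posterior precision equals prior precision plus data precision: 1/σ_n² = 1/σ₀² + n/σ².
So 1/σ₀² = 1/1.5054 − 18/31.9 = 0.664275 − 0.564263 = 0.100012.
Hence σ₀² = 1/0.100012 ≈ 10.0.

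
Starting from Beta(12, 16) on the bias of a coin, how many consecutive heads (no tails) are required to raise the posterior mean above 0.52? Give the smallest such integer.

k = 6

After k heads and 0 tails the posterior is Beta(12+k, 16), with mean (12+k)/(12+16+k).
Set (12+k)/(28+k) > 0.52 and solve: k > (0.52·28 − 12)/(1 − 0.52) = 5.333.
The smallest integer exceeding 5.333 is 6, and checking k=6: (18)/(34) = 0.5294 > 0.52.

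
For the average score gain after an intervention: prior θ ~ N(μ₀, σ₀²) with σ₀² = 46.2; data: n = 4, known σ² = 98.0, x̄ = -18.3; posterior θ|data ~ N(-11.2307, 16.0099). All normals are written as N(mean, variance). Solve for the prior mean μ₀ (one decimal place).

μ₀ = 2.1

The posterior mean is a precision-weighted average: μ_n = (τ₀μ₀ + τ_data·x̄)/(τ₀+τ_data), with τ₀=1/σ₀² and τ_data=n/σ².
Here τ₀ = 1/46.2 = 0.021645 and τ_data = 4/98.0 = 0.040816, so τ_n = 0.062461.
Rearranging for μ₀: μ₀ = (μ_n·τ_n − τ_data·x̄)/τ₀ = (-11.2307·0.062461 − 0.040816·-18.3) / 0.021645 = 0.045452/0.021645 ≈ 2.1.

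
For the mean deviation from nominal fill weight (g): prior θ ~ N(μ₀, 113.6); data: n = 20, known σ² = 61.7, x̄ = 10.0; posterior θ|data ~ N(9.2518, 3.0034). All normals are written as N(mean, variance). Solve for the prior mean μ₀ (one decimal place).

μ₀ = -18.3

With known observation variance, the Normal–Normal posterior has precision τ_n = τ₀ + n/σ² and mean μ_n = (τ₀μ₀ + (n/σ²)x̄)/τ_n.
Here τ₀ = 1/113.6 = 0.008803 and τ_data = 20/61.7 = 0.324149, so τ_n = 0.332952.
Rearranging for μ₀: μ₀ = (μ_n·τ_n − τ_data·x̄)/τ₀ = (9.2518·0.332952 − 0.324149·10.0) / 0.008803 = -0.161085/0.008803 ≈ -18.3.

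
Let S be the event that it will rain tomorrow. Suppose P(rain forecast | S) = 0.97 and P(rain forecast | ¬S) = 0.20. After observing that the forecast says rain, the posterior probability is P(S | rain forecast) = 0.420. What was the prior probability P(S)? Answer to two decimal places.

P(S) = 0.13

In odds form, posterior odds = prior odds × likelihood ratio, so prior odds = posterior odds ÷ LR.
Posterior odds = 0.420/(1−0.420) = 0.7241. LR = 0.97/0.20 = 4.8500.
Prior odds = 0.7241/4.8500 = 0.1493, so P(S) = 0.1493/(1+0.1493) ≈ 0.13.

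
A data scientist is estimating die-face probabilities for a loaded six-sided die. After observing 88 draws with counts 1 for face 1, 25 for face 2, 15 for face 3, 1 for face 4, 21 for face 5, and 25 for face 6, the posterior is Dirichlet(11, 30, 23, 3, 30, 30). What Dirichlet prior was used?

For a Dirichlet(α) prior with multinomial counts c, the posterior is Dirichlet(α + c) componentwise.
Subtract each count from the matching posterior parameter: 11−1=10, 30−25=5, 23−15=8, 3−1=2, 30−21=9, 30−25=5.

Dirichlet(10, 5, 8, 2, 9, 5)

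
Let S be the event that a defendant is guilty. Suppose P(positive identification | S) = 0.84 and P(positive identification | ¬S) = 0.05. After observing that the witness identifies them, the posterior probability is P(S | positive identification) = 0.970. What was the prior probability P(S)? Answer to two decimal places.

In odds form, posterior odds = prior odds × likelihood ratio, so prior odds = posterior odds ÷ LR.
Posterior odds = 0.970/(1−0.970) = 32.3333. LR = 0.84/0.05 = 16.8000.
Prior odds = 32.3333/16.8000 = 1.9246, so P(S) = 1.9246/(1+1.9246) ≈ 0.66.

P(S) = 0.66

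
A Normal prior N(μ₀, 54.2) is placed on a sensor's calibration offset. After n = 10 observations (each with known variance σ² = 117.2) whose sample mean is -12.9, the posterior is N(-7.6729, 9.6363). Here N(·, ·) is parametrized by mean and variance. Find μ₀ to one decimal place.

μ₀ = 16.5

With known observation variance, the Normal–Normal posterior has precision τ_n = τ₀ + n/σ² and mean μ_n = (τ₀μ₀ + (n/σ²)x̄)/τ_n.
Here τ₀ = 1/54.2 = 0.018450 and τ_data = 10/117.2 = 0.085324, so τ_n = 0.103774.
Rearranging for μ₀: μ₀ = (μ_n·τ_n − τ_data·x̄)/τ₀ = (-7.6729·0.103774 − 0.085324·-12.9) / 0.018450 = 0.304432/0.018450 ≈ 16.5.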